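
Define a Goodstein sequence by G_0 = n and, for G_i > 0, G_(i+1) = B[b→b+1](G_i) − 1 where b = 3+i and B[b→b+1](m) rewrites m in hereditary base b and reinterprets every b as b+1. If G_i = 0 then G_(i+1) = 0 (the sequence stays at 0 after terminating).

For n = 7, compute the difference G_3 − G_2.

step 0: 7 = 2·3 + 1; sub 4 for 3: 2·4 + 1; = 9; G_1 = 9−1 = 8
step 1: 8 = 2·4; sub 5 for 4: 2·5; = 10; G_2 = 10−1 = 9
step 2: 9 = 5 + 4; sub 6 for 5: 6 + 4; = 10; G_3 = 10−1 = 9

0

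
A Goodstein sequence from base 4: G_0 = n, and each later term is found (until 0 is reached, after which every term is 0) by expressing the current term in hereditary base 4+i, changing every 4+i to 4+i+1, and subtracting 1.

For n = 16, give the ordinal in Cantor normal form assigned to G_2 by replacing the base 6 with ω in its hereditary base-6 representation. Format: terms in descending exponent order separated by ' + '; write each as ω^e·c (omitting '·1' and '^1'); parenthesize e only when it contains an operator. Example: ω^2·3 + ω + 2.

step 0: 16 = 4^2; sub 5 for 4: 5^2; = 25; G_1 = 25−1 = 24
step 1: 24 = 4·5 + 4; sub 6 for 5: 4·6 + 4; = 28; G_2 = 28−1 = 27
step 2: 27 = 4·6 + 3; sub 7 for 6: 4·7 + 3; = 31; G_3 = 31−1 = 30

ω·4 + 3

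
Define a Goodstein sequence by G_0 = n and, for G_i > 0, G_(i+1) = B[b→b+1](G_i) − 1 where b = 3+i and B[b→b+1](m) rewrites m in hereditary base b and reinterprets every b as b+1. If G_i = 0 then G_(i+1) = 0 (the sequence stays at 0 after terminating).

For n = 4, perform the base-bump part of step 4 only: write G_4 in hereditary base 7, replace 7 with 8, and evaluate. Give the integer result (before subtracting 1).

G_0=4  [base 3] 3 + 1  →[3↦4]→  4 + 1 = 5  −1 ⇒ G_1=4
G_1=4  [base 4] 4  →[4↦5]→  5 = 5  −1 ⇒ G_2=4
G_2=4  [base 5] 4  →[5↦6]→  4 = 4  −1 ⇒ G_3=3
G_3=3  [base 6] 3  →[6↦7]→  3 = 3  −1 ⇒ G_4=2
G_4=2  [base 7] 2  →[7↦8]→  2 = 2  −1 ⇒ G_5=1

2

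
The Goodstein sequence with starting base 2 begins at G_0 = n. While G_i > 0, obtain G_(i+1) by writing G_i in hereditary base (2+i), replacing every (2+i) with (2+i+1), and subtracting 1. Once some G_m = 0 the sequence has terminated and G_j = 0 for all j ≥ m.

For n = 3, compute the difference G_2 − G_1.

i=0: 3 = 2 + 1 (b=2); 2→3: 3 + 1 = 4; 4−1 = 3
i=1: 3 = 3 (b=3); 3→4: 4 = 4; 4−1 = 3

0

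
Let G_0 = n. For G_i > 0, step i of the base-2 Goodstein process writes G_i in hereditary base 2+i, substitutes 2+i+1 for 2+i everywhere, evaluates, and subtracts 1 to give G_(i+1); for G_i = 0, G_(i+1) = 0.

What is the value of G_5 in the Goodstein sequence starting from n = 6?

i=0: 6 = 2^2 + 2 (b=2); 2→3: 3^3 + 3 = 30; 30−1 = 29
i=1: 29 = 3^3 + 2 (b=3); 3→4: 4^4 + 2 = 258; 258−1 = 257
i=2: 257 = 4^4 + 1 (b=4); 4→5: 5^5 + 1 = 3126; 3126−1 = 3125
i=3: 3125 = 5^5 (b=5); 5→6: 6^6 = 46656; 46656−1 = 46655
i=4: 46655 = 5·6^5 + 5·6^4 + 5·6^3 + 5·6^2 + 5·6 + 5 (b=6); 6→7: 5·7^5 + 5·7^4 + 5·7^3 + 5·7^2 + 5·7 + 5 = 98040; 98040−1 = 98039
i=5: 98039 = 5·7^5 + 5·7^4 + 5·7^3 + 5·7^2 + 5·7 + 4 (b=7); 7→8: 5·8^5 + 5·8^4 + 5·8^3 + 5·8^2 + 5·8 + 4 = 187244; 187244−1 = 187243

98039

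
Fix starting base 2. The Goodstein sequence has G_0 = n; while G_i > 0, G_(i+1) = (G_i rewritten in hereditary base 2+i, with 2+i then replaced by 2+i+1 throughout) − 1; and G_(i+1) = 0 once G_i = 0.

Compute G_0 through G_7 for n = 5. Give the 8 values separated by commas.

5, 27, 255, 467, 775, 1197, 1751, 2454

i=0: 5 = 2^2 + 1 (b=2); 2→3: 3^3 + 1 = 28; 28−1 = 27
i=1: 27 = 3^3 (b=3); 3→4: 4^4 = 256; 256−1 = 255
i=2: 255 = 3·4^3 + 3·4^2 + 3·4 + 3 (b=4); 4→5: 3·5^3 + 3·5^2 + 3·5 + 3 = 468; 468−1 = 467
i=3: 467 = 3·5^3 + 3·5^2 + 3·5 + 2 (b=5); 5→6: 3·6^3 + 3·6^2 + 3·6 + 2 = 776; 776−1 = 775
i=4: 775 = 3·6^3 + 3·6^2 + 3·6 + 1 (b=6); 6→7: 3·7^3 + 3·7^2 + 3·7 + 1 = 1198; 1198−1 = 1197
i=5: 1197 = 3·7^3 + 3·7^2 + 3·7 (b=7); 7→8: 3·8^3 + 3·8^2 + 3·8 = 1752; 1752−1 = 1751
i=6: 1751 = 3·8^3 + 3·8^2 + 2·8 + 7 (b=8); 8→9: 3·9^3 + 3·9^2 + 2·9 + 7 = 2455; 2455−1 = 2454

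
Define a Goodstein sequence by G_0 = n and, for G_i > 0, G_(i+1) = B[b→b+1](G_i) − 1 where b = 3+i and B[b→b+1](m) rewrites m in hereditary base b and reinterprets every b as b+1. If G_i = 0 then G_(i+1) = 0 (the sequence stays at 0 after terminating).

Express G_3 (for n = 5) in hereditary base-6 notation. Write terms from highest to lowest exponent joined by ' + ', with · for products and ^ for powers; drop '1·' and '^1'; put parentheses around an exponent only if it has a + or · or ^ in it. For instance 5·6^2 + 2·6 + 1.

5

G_0 = 5. HB_3(5) = 3 + 2. Bump = 6. G_1 = 5.
G_1 = 5. HB_4(5) = 4 + 1. Bump = 6. G_2 = 5.
G_2 = 5. HB_5(5) = 5. Bump = 6. G_3 = 5.
G_3 = 5. HB_6(5) = 5. Bump = 5. G_4 = 4.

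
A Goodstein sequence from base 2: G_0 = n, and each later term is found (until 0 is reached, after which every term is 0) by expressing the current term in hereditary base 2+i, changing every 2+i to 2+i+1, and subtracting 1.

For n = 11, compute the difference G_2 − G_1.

943

base 2: 11 = 2^(2 + 1) + 2 + 1; at 3: 3^(3 + 1) + 3 + 1 = 85; next = 84
base 3: 84 = 3^(3 + 1) + 3; at 4: 4^(4 + 1) + 4 = 1028; next = 1027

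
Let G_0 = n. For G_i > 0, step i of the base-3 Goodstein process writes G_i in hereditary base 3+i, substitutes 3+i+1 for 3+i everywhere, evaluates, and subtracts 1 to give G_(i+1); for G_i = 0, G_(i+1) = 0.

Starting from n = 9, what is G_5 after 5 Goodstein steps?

(0) 9|_3 = 3^2 ↦ 4^2|_4 = 16 ⇒ 15
(1) 15|_4 = 3·4 + 3 ↦ 3·5 + 3|_5 = 18 ⇒ 17
(2) 17|_5 = 3·5 + 2 ↦ 3·6 + 2|_6 = 20 ⇒ 19
(3) 19|_6 = 3·6 + 1 ↦ 3·7 + 1|_7 = 22 ⇒ 21
(4) 21|_7 = 3·7 ↦ 3·8|_8 = 24 ⇒ 23
(5) 23|_8 = 2·8 + 7 ↦ 2·9 + 7|_9 = 25 ⇒ 24

23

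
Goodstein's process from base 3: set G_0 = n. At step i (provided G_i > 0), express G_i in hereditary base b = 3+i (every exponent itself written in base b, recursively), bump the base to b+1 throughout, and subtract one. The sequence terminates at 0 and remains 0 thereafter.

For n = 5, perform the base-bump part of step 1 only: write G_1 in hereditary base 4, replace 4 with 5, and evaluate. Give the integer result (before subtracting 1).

i=0: 5 = 3 + 2 (b=3); 3→4: 4 + 2 = 6; 6−1 = 5
i=1: 5 = 4 + 1 (b=4); 4→5: 5 + 1 = 6; 6−1 = 5

6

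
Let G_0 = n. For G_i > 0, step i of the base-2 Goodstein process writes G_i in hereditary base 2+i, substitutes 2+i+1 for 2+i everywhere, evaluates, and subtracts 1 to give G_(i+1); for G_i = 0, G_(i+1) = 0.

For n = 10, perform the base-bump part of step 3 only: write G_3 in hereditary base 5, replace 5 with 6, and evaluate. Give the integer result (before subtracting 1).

279936

[0] 10 ≡ 2^(2 + 1) + 2 (base 2). Lift 3: 84. −1: 83.
[1] 83 ≡ 3^(3 + 1) + 2 (base 3). Lift 4: 1026. −1: 1025.
[2] 1025 ≡ 4^(4 + 1) + 1 (base 4). Lift 5: 15626. −1: 15625.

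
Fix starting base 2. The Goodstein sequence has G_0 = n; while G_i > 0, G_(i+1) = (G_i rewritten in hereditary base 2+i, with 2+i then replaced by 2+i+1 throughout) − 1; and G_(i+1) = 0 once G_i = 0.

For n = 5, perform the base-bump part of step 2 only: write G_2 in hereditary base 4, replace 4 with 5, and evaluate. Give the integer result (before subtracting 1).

G_0 = 5. HB_2(5) = 2^2 + 1. Bump = 28. G_1 = 27.
G_1 = 27. HB_3(27) = 3^3. Bump = 256. G_2 = 255.
G_2 = 255. HB_4(255) = 3·4^3 + 3·4^2 + 3·4 + 3. Bump = 468. G_3 = 467.

468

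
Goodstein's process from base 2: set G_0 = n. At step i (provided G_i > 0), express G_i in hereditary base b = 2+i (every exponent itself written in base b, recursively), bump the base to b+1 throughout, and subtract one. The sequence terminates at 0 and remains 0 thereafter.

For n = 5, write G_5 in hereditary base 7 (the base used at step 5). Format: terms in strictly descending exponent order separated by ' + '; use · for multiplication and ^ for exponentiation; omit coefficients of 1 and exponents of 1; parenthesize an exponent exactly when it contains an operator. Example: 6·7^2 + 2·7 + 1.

3·7^3 + 3·7^2 + 3·7

[0] 5 ≡ 2^2 + 1 (base 2). Lift 3: 28. −1: 27.
[1] 27 ≡ 3^3 (base 3). Lift 4: 256. −1: 255.
[2] 255 ≡ 3·4^3 + 3·4^2 + 3·4 + 3 (base 4). Lift 5: 468. −1: 467.
[3] 467 ≡ 3·5^3 + 3·5^2 + 3·5 + 2 (base 5). Lift 6: 776. −1: 775.
[4] 775 ≡ 3·6^3 + 3·6^2 + 3·6 + 1 (base 6). Lift 7: 1198. −1: 1197.
[5] 1197 ≡ 3·7^3 + 3·7^2 + 3·7 (base 7). Lift 8: 1752. −1: 1751.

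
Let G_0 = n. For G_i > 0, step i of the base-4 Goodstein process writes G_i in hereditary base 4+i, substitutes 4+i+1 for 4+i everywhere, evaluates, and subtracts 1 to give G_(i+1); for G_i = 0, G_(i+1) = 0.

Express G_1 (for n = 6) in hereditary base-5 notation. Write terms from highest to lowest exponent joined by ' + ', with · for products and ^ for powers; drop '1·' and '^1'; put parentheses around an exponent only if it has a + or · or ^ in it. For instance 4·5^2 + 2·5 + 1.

5 + 1

G_0=6  [base 4] 4 + 2  →[4↦5]→  5 + 2 = 7  −1 ⇒ G_1=6
G_1=6  [base 5] 5 + 1  →[5↦6]→  6 + 1 = 7  −1 ⇒ G_2=6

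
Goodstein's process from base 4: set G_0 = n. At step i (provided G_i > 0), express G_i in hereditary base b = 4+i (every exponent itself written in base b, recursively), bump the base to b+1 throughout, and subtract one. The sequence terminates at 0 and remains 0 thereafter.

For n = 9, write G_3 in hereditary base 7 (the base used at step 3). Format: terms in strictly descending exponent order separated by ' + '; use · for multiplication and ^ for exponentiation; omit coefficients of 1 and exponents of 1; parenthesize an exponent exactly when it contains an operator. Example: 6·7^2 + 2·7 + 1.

step 0: 9 = 2·4 + 1; sub 5 for 4: 2·5 + 1; = 11; G_1 = 11−1 = 10
step 1: 10 = 2·5; sub 6 for 5: 2·6; = 12; G_2 = 12−1 = 11
step 2: 11 = 6 + 5; sub 7 for 6: 7 + 5; = 12; G_3 = 12−1 = 11

7 + 4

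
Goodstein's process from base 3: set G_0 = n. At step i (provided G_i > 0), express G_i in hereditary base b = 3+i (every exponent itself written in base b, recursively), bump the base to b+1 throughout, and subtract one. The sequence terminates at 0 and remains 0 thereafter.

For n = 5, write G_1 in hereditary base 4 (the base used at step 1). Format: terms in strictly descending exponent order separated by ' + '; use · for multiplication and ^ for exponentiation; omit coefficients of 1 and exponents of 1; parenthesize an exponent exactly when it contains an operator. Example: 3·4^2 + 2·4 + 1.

(0) 5|_3 = 3 + 2 ↦ 4 + 2|_4 = 6 ⇒ 5
(1) 5|_4 = 4 + 1 ↦ 5 + 1|_5 = 6 ⇒ 5

4 + 1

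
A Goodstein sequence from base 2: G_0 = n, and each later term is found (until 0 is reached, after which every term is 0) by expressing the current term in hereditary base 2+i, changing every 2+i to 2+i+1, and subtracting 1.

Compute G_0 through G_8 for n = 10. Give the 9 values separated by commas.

10, 83, 1025, 15625, 279935, 4215754, 84073323, 1937434592, 50000555551

10 —HB2→ 2^(2 + 1) + 2 —bump→ 3^(3 + 1) + 3 = 84 —(−1)→ 83
83 —HB3→ 3^(3 + 1) + 2 —bump→ 4^(4 + 1) + 2 = 1026 —(−1)→ 1025
1025 —HB4→ 4^(4 + 1) + 1 —bump→ 5^(5 + 1) + 1 = 15626 —(−1)→ 15625
15625 —HB5→ 5^(5 + 1) —bump→ 6^(6 + 1) = 279936 —(−1)→ 279935
279935 —HB6→ 5·6^6 + 5·6^5 + 5·6^4 + 5·6^3 + 5·6^2 + 5·6 + 5 —bump→ 5·7^7 + 5·7^5 + 5·7^4 + 5·7^3 + 5·7^2 + 5·7 + 5 = 4215755 —(−1)→ 4215754
4215754 —HB7→ 5·7^7 + 5·7^5 + 5·7^4 + 5·7^3 + 5·7^2 + 5·7 + 4 —bump→ 5·8^8 + 5·8^5 + 5·8^4 + 5·8^3 + 5·8^2 + 5·8 + 4 = 84073324 —(−1)→ 84073323
84073323 —HB8→ 5·8^8 + 5·8^5 + 5·8^4 + 5·8^3 + 5·8^2 + 5·8 + 3 —bump→ 5·9^9 + 5·9^5 + 5·9^4 + 5·9^3 + 5·9^2 + 5·9 + 3 = 1937434593 —(−1)→ 1937434592
1937434592 —HB9→ 5·9^9 + 5·9^5 + 5·9^4 + 5·9^3 + 5·9^2 + 5·9 + 2 —bump→ 5·10^10 + 5·10^5 + 5·10^4 + 5·10^3 + 5·10^2 + 5·10 + 2 = 50000555552 —(−1)→ 50000555551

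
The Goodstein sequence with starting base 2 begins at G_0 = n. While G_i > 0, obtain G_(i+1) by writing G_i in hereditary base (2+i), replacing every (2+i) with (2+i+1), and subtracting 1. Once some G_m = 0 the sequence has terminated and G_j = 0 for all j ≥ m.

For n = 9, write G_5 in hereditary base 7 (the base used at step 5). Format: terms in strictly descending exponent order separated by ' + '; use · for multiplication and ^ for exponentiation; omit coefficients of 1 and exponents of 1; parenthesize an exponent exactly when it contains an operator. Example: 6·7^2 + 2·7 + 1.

9 —HB2→ 2^(2 + 1) + 1 —bump→ 3^(3 + 1) + 1 = 82 —(−1)→ 81
81 —HB3→ 3^(3 + 1) —bump→ 4^(4 + 1) = 1024 —(−1)→ 1023
1023 —HB4→ 3·4^4 + 3·4^3 + 3·4^2 + 3·4 + 3 —bump→ 3·5^5 + 3·5^3 + 3·5^2 + 3·5 + 3 = 9843 —(−1)→ 9842
9842 —HB5→ 3·5^5 + 3·5^3 + 3·5^2 + 3·5 + 2 —bump→ 3·6^6 + 3·6^3 + 3·6^2 + 3·6 + 2 = 140744 —(−1)→ 140743
140743 —HB6→ 3·6^6 + 3·6^3 + 3·6^2 + 3·6 + 1 —bump→ 3·7^7 + 3·7^3 + 3·7^2 + 3·7 + 1 = 2471827 —(−1)→ 2471826

3·7^7 + 3·7^3 + 3·7^2 + 3·7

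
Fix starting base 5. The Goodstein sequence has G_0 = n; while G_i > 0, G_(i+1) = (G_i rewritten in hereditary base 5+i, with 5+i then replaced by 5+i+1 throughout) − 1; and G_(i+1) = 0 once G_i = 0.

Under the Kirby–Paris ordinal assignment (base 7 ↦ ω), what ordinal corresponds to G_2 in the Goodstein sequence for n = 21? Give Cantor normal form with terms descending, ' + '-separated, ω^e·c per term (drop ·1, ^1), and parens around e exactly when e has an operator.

[0] 21 ≡ 4·5 + 1 (base 5). Lift 6: 25. −1: 24.
[1] 24 ≡ 4·6 (base 6). Lift 7: 28. −1: 27.
[2] 27 ≡ 3·7 + 6 (base 7). Lift 8: 30. −1: 29.

ω·3 + 6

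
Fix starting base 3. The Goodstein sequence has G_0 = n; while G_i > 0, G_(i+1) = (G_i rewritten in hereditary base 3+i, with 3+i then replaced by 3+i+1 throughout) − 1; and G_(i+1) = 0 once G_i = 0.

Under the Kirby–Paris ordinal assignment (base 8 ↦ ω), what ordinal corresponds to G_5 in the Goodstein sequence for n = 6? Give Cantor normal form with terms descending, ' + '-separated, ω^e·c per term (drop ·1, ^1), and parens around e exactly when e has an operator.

6 —HB3→ 2·3 —bump→ 2·4 = 8 —(−1)→ 7
7 —HB4→ 4 + 3 —bump→ 5 + 3 = 8 —(−1)→ 7
7 —HB5→ 5 + 2 —bump→ 6 + 2 = 8 —(−1)→ 7
7 —HB6→ 6 + 1 —bump→ 7 + 1 = 8 —(−1)→ 7
7 —HB7→ 7 —bump→ 8 = 8 —(−1)→ 7
7 —HB8→ 7 —bump→ 7 = 7 —(−1)→ 6

7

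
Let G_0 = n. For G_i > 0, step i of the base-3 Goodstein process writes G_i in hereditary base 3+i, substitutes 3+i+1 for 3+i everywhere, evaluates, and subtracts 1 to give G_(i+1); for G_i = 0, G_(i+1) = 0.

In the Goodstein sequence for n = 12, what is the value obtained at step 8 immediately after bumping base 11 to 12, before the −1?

88

G_0 = 12. HB_3(12) = 3^2 + 3. Bump = 20. G_1 = 19.
G_1 = 19. HB_4(19) = 4^2 + 3. Bump = 28. G_2 = 27.
G_2 = 27. HB_5(27) = 5^2 + 2. Bump = 38. G_3 = 37.
G_3 = 37. HB_6(37) = 6^2 + 1. Bump = 50. G_4 = 49.
G_4 = 49. HB_7(49) = 7^2. Bump = 64. G_5 = 63.
G_5 = 63. HB_8(63) = 7·8 + 7. Bump = 70. G_6 = 69.
G_6 = 69. HB_9(69) = 7·9 + 6. Bump = 76. G_7 = 75.
G_7 = 75. HB_10(75) = 7·10 + 5. Bump = 82. G_8 = 81.
G_8 = 81. HB_11(81) = 7·11 + 4. Bump = 88. G_9 = 87.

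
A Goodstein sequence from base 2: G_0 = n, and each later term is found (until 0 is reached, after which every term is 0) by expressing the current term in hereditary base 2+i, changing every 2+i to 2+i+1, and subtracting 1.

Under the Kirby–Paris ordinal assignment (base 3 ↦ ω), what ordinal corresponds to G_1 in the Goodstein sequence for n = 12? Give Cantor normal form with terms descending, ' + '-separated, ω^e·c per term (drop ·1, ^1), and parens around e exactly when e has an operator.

ω^(ω + 1) + ω^2·2 + ω·2 + 2

step 0: 12 = 2^(2 + 1) + 2^2; sub 3 for 2: 3^(3 + 1) + 3^3; = 108; G_1 = 108−1 = 107
step 1: 107 = 3^(3 + 1) + 2·3^2 + 2·3 + 2; sub 4 for 3: 4^(4 + 1) + 2·4^2 + 2·4 + 2; = 1066; G_2 = 1066−1 = 1065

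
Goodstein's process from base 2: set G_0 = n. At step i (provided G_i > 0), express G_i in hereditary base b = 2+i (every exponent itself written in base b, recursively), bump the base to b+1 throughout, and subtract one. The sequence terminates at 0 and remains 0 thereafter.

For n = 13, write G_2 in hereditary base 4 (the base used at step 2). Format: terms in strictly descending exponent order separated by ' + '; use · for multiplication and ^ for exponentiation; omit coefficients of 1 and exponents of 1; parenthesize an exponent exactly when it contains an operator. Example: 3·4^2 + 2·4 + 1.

step 0: 13 = 2^(2 + 1) + 2^2 + 1; sub 3 for 2: 3^(3 + 1) + 3^3 + 1; = 109; G_1 = 109−1 = 108
step 1: 108 = 3^(3 + 1) + 3^3; sub 4 for 3: 4^(4 + 1) + 4^4; = 1280; G_2 = 1280−1 = 1279
step 2: 1279 = 4^(4 + 1) + 3·4^3 + 3·4^2 + 3·4 + 3; sub 5 for 4: 5^(5 + 1) + 3·5^3 + 3·5^2 + 3·5 + 3; = 16093; G_3 = 16093−1 = 16092

4^(4 + 1) + 3·4^3 + 3·4^2 + 3·4 + 3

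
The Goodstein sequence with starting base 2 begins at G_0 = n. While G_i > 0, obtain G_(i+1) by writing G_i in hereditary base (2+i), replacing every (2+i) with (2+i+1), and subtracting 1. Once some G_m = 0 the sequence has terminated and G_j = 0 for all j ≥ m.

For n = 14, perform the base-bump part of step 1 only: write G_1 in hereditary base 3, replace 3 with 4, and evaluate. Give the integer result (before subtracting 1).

1282

step 0: 14 = 2^(2 + 1) + 2^2 + 2; sub 3 for 2: 3^(3 + 1) + 3^3 + 3; = 111; G_1 = 111−1 = 110
step 1: 110 = 3^(3 + 1) + 3^3 + 2; sub 4 for 3: 4^(4 + 1) + 4^4 + 2; = 1282; G_2 = 1282−1 = 1281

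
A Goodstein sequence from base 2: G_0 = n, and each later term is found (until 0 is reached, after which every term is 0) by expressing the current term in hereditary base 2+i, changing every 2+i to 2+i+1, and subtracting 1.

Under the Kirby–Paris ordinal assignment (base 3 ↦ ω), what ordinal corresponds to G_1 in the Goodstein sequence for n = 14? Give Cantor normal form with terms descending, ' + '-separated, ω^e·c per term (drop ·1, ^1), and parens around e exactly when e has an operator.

ω^(ω + 1) + ω^ω + 2

[0] 14 ≡ 2^(2 + 1) + 2^2 + 2 (base 2). Lift 3: 111. −1: 110.
[1] 110 ≡ 3^(3 + 1) + 3^3 + 2 (base 3). Lift 4: 1282. −1: 1281.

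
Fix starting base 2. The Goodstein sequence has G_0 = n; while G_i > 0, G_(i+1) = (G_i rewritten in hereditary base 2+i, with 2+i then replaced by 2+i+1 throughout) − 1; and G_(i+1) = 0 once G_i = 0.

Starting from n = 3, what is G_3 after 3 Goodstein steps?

i=0: 3 = 2 + 1 (b=2); 2→3: 3 + 1 = 4; 4−1 = 3
i=1: 3 = 3 (b=3); 3→4: 4 = 4; 4−1 = 3
i=2: 3 = 3 (b=4); 4→5: 3 = 3; 3−1 = 2
i=3: 2 = 2 (b=5); 5→6: 2 = 2; 2−1 = 1

2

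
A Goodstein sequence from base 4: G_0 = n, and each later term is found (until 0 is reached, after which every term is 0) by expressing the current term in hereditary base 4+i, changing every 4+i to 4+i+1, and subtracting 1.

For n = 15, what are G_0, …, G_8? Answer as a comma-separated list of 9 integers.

(0) 15|_4 = 3·4 + 3 ↦ 3·5 + 3|_5 = 18 ⇒ 17
(1) 17|_5 = 3·5 + 2 ↦ 3·6 + 2|_6 = 20 ⇒ 19
(2) 19|_6 = 3·6 + 1 ↦ 3·7 + 1|_7 = 22 ⇒ 21
(3) 21|_7 = 3·7 ↦ 3·8|_8 = 24 ⇒ 23
(4) 23|_8 = 2·8 + 7 ↦ 2·9 + 7|_9 = 25 ⇒ 24
(5) 24|_9 = 2·9 + 6 ↦ 2·10 + 6|_10 = 26 ⇒ 25
(6) 25|_10 = 2·10 + 5 ↦ 2·11 + 5|_11 = 27 ⇒ 26
(7) 26|_11 = 2·11 + 4 ↦ 2·12 + 4|_12 = 28 ⇒ 27

15, 17, 19, 21, 23, 24, 25, 26, 27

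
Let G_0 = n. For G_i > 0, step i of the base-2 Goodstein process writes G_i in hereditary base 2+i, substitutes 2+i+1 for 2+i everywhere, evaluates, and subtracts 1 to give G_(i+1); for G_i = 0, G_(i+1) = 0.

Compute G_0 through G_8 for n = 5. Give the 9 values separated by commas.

5 —HB2→ 2^2 + 1 —bump→ 3^3 + 1 = 28 —(−1)→ 27
27 —HB3→ 3^3 —bump→ 4^4 = 256 —(−1)→ 255
255 —HB4→ 3·4^3 + 3·4^2 + 3·4 + 3 —bump→ 3·5^3 + 3·5^2 + 3·5 + 3 = 468 —(−1)→ 467
467 —HB5→ 3·5^3 + 3·5^2 + 3·5 + 2 —bump→ 3·6^3 + 3·6^2 + 3·6 + 2 = 776 —(−1)→ 775
775 —HB6→ 3·6^3 + 3·6^2 + 3·6 + 1 —bump→ 3·7^3 + 3·7^2 + 3·7 + 1 = 1198 —(−1)→ 1197
1197 —HB7→ 3·7^3 + 3·7^2 + 3·7 —bump→ 3·8^3 + 3·8^2 + 3·8 = 1752 —(−1)→ 1751
1751 —HB8→ 3·8^3 + 3·8^2 + 2·8 + 7 —bump→ 3·9^3 + 3·9^2 + 2·9 + 7 = 2455 —(−1)→ 2454
2454 —HB9→ 3·9^3 + 3·9^2 + 2·9 + 6 —bump→ 3·10^3 + 3·10^2 + 2·10 + 6 = 3326 —(−1)→ 3325

5, 27, 255, 467, 775, 1197, 1751, 2454, 3325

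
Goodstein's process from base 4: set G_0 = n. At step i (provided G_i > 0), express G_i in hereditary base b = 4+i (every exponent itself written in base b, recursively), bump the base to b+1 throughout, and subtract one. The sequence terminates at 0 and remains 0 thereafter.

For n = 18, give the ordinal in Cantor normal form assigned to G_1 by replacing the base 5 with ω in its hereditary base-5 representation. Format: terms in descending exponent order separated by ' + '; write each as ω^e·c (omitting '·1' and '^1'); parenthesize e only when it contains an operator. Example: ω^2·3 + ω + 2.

ω^2 + 1

(0) 18|_4 = 4^2 + 2 ↦ 5^2 + 2|_5 = 27 ⇒ 26
(1) 26|_5 = 5^2 + 1 ↦ 6^2 + 1|_6 = 37 ⇒ 36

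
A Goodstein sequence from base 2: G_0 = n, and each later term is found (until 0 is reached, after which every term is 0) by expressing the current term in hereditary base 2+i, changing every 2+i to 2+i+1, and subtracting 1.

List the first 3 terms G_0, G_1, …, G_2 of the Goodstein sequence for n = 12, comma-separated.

i=0: 12 = 2^(2 + 1) + 2^2 (b=2); 2→3: 3^(3 + 1) + 3^3 = 108; 108−1 = 107
i=1: 107 = 3^(3 + 1) + 2·3^2 + 2·3 + 2 (b=3); 3→4: 4^(4 + 1) + 2·4^2 + 2·4 + 2 = 1066; 1066−1 = 1065

12, 107, 1065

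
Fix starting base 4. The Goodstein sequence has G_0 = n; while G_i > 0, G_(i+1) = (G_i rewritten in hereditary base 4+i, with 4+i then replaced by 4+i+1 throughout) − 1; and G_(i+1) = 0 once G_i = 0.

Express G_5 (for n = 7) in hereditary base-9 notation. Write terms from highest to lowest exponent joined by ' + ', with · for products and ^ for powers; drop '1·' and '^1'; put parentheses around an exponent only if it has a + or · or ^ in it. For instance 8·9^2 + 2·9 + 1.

6

(0) 7|_4 = 4 + 3 ↦ 5 + 3|_5 = 8 ⇒ 7
(1) 7|_5 = 5 + 2 ↦ 6 + 2|_6 = 8 ⇒ 7
(2) 7|_6 = 6 + 1 ↦ 7 + 1|_7 = 8 ⇒ 7
(3) 7|_7 = 7 ↦ 8|_8 = 8 ⇒ 7
(4) 7|_8 = 7 ↦ 7|_9 = 7 ⇒ 6
(5) 6|_9 = 6 ↦ 6|_10 = 6 ⇒ 5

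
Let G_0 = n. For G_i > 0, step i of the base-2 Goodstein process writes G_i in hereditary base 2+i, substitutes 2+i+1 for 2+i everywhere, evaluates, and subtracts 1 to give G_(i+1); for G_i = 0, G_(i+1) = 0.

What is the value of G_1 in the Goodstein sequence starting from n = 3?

3

G_0=3  [base 2] 2 + 1  →[2↦3]→  3 + 1 = 4  −1 ⇒ G_1=3
G_1=3  [base 3] 3  →[3↦4]→  4 = 4  −1 ⇒ G_2=3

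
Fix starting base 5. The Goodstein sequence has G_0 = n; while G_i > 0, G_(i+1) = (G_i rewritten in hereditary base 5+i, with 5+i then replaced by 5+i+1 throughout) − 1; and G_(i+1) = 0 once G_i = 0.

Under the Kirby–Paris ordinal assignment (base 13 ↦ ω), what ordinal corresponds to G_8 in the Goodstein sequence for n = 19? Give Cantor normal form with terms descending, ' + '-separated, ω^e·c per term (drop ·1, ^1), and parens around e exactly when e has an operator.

19 —HB5→ 3·5 + 4 —bump→ 3·6 + 4 = 22 —(−1)→ 21
21 —HB6→ 3·6 + 3 —bump→ 3·7 + 3 = 24 —(−1)→ 23
23 —HB7→ 3·7 + 2 —bump→ 3·8 + 2 = 26 —(−1)→ 25
25 —HB8→ 3·8 + 1 —bump→ 3·9 + 1 = 28 —(−1)→ 27
27 —HB9→ 3·9 —bump→ 3·10 = 30 —(−1)→ 29
29 —HB10→ 2·10 + 9 —bump→ 2·11 + 9 = 31 —(−1)→ 30
30 —HB11→ 2·11 + 8 —bump→ 2·12 + 8 = 32 —(−1)→ 31
31 —HB12→ 2·12 + 7 —bump→ 2·13 + 7 = 33 —(−1)→ 32

ω·2 + 6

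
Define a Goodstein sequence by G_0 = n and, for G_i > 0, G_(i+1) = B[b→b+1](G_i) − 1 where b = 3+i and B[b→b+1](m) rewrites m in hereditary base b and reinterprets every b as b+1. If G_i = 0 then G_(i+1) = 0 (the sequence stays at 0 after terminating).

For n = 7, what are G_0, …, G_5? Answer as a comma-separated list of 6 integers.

step 0: 7 = 2·3 + 1; sub 4 for 3: 2·4 + 1; = 9; G_1 = 9−1 = 8
step 1: 8 = 2·4; sub 5 for 4: 2·5; = 10; G_2 = 10−1 = 9
step 2: 9 = 5 + 4; sub 6 for 5: 6 + 4; = 10; G_3 = 10−1 = 9
step 3: 9 = 6 + 3; sub 7 for 6: 7 + 3; = 10; G_4 = 10−1 = 9
step 4: 9 = 7 + 2; sub 8 for 7: 8 + 2; = 10; G_5 = 10−1 = 9

7, 8, 9, 9, 9, 9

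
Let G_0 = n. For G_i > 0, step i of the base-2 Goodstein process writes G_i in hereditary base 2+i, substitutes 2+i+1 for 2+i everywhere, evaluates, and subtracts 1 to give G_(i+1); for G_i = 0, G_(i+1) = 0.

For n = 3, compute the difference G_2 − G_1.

0

3 —HB2→ 2 + 1 —bump→ 3 + 1 = 4 —(−1)→ 3
3 —HB3→ 3 —bump→ 4 = 4 —(−1)→ 3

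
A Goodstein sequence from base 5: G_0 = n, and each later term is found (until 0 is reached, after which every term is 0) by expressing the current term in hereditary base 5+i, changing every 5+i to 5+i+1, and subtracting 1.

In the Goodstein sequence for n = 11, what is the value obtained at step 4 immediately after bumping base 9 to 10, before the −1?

14

11 —HB5→ 2·5 + 1 —bump→ 2·6 + 1 = 13 —(−1)→ 12
12 —HB6→ 2·6 —bump→ 2·7 = 14 —(−1)→ 13
13 —HB7→ 7 + 6 —bump→ 8 + 6 = 14 —(−1)→ 13
13 —HB8→ 8 + 5 —bump→ 9 + 5 = 14 —(−1)→ 13
13 —HB9→ 9 + 4 —bump→ 10 + 4 = 14 —(−1)→ 13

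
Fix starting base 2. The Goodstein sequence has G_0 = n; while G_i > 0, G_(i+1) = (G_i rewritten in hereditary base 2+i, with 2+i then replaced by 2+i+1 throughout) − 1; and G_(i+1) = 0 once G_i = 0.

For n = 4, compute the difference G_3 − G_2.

19

G_0 = 4. HB_2(4) = 2^2. Bump = 27. G_1 = 26.
G_1 = 26. HB_3(26) = 2·3^2 + 2·3 + 2. Bump = 42. G_2 = 41.
G_2 = 41. HB_4(41) = 2·4^2 + 2·4 + 1. Bump = 61. G_3 = 60.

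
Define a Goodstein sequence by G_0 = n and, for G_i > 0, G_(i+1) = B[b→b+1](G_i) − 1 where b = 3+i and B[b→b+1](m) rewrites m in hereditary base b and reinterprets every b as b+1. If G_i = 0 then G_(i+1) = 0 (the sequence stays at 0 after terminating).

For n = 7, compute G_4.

9

step 0: 7 = 2·3 + 1; sub 4 for 3: 2·4 + 1; = 9; G_1 = 9−1 = 8
step 1: 8 = 2·4; sub 5 for 4: 2·5; = 10; G_2 = 10−1 = 9
step 2: 9 = 5 + 4; sub 6 for 5: 6 + 4; = 10; G_3 = 10−1 = 9
step 3: 9 = 6 + 3; sub 7 for 6: 7 + 3; = 10; G_4 = 10−1 = 9
step 4: 9 = 7 + 2; sub 8 for 7: 8 + 2; = 10; G_5 = 10−1 = 9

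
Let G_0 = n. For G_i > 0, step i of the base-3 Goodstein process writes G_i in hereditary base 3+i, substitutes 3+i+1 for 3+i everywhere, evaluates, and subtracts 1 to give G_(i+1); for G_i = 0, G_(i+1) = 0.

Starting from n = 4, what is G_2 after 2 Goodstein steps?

G_0 = 4. HB_3(4) = 3 + 1. Bump = 5. G_1 = 4.
G_1 = 4. HB_4(4) = 4. Bump = 5. G_2 = 4.
G_2 = 4. HB_5(4) = 4. Bump = 4. G_3 = 3.

4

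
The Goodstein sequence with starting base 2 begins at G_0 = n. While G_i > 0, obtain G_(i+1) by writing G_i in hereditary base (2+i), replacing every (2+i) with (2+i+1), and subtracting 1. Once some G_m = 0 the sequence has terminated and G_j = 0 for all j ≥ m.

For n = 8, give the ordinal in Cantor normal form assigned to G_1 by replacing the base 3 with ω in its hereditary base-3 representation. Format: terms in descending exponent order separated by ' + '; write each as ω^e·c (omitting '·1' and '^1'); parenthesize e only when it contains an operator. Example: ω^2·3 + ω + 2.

ω^ω·2 + ω^2·2 + ω·2 + 2

8 —HB2→ 2^(2 + 1) —bump→ 3^(3 + 1) = 81 —(−1)→ 80
80 —HB3→ 2·3^3 + 2·3^2 + 2·3 + 2 —bump→ 2·4^4 + 2·4^2 + 2·4 + 2 = 554 —(−1)→ 553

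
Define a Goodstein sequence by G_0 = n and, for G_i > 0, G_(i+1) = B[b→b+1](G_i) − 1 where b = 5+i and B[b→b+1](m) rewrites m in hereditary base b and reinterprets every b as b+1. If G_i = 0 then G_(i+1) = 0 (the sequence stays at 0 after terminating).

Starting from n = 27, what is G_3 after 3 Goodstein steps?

63

i=0: 27 = 5^2 + 2 (b=5); 5→6: 6^2 + 2 = 38; 38−1 = 37
i=1: 37 = 6^2 + 1 (b=6); 6→7: 7^2 + 1 = 50; 50−1 = 49
i=2: 49 = 7^2 (b=7); 7→8: 8^2 = 64; 64−1 = 63
i=3: 63 = 7·8 + 7 (b=8); 8→9: 7·9 + 7 = 70; 70−1 = 69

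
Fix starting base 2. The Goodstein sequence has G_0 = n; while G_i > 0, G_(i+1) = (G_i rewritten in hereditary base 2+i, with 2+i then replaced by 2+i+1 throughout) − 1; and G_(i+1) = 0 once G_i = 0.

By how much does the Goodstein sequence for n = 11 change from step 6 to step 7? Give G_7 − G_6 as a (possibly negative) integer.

[0] 11 ≡ 2^(2 + 1) + 2 + 1 (base 2). Lift 3: 85. −1: 84.
[1] 84 ≡ 3^(3 + 1) + 3 (base 3). Lift 4: 1028. −1: 1027.
[2] 1027 ≡ 4^(4 + 1) + 3 (base 4). Lift 5: 15628. −1: 15627.
[3] 15627 ≡ 5^(5 + 1) + 2 (base 5). Lift 6: 279938. −1: 279937.
[4] 279937 ≡ 6^(6 + 1) + 1 (base 6). Lift 7: 5764802. −1: 5764801.
[5] 5764801 ≡ 7^(7 + 1) (base 7). Lift 8: 134217728. −1: 134217727.
[6] 134217727 ≡ 7·8^8 + 7·8^7 + 7·8^6 + 7·8^5 + 7·8^4 + 7·8^3 + 7·8^2 + 7·8 + 7 (base 8). Lift 9: 2749609303. −1: 2749609302.

2615391575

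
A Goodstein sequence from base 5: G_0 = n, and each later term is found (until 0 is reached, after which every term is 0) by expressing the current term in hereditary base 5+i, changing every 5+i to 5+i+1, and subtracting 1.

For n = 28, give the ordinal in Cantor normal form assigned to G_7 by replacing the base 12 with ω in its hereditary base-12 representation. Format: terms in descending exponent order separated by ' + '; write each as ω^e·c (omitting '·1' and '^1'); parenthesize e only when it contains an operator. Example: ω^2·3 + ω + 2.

ω·8 + 5

[0] 28 ≡ 5^2 + 3 (base 5). Lift 6: 39. −1: 38.
[1] 38 ≡ 6^2 + 2 (base 6). Lift 7: 51. −1: 50.
[2] 50 ≡ 7^2 + 1 (base 7). Lift 8: 65. −1: 64.
[3] 64 ≡ 8^2 (base 8). Lift 9: 81. −1: 80.
[4] 80 ≡ 8·9 + 8 (base 9). Lift 10: 88. −1: 87.
[5] 87 ≡ 8·10 + 7 (base 10). Lift 11: 95. −1: 94.
[6] 94 ≡ 8·11 + 6 (base 11). Lift 12: 102. −1: 101.
[7] 101 ≡ 8·12 + 5 (base 12). Lift 13: 109. −1: 108.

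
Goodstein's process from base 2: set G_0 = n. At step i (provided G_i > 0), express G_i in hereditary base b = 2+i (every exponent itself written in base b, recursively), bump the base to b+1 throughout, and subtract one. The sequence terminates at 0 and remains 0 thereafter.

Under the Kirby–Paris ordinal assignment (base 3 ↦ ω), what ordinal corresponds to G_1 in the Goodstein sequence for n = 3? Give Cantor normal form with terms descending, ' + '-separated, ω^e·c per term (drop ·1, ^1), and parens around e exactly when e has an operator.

G_0 = 3. HB_2(3) = 2 + 1. Bump = 4. G_1 = 3.
G_1 = 3. HB_3(3) = 3. Bump = 4. G_2 = 3.

ω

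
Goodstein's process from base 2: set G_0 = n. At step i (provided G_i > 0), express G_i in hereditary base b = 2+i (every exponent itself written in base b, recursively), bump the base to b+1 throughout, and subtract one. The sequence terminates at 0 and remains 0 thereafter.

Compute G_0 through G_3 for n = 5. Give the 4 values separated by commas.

(0) 5|_2 = 2^2 + 1 ↦ 3^3 + 1|_3 = 28 ⇒ 27
(1) 27|_3 = 3^3 ↦ 4^4|_4 = 256 ⇒ 255
(2) 255|_4 = 3·4^3 + 3·4^2 + 3·4 + 3 ↦ 3·5^3 + 3·5^2 + 3·5 + 3|_5 = 468 ⇒ 467

5, 27, 255, 467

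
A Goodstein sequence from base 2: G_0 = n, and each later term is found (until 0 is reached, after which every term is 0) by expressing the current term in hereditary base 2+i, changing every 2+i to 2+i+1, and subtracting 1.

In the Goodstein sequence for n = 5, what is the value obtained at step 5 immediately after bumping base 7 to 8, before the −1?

1752

5 —HB2→ 2^2 + 1 —bump→ 3^3 + 1 = 28 —(−1)→ 27
27 —HB3→ 3^3 —bump→ 4^4 = 256 —(−1)→ 255
255 —HB4→ 3·4^3 + 3·4^2 + 3·4 + 3 —bump→ 3·5^3 + 3·5^2 + 3·5 + 3 = 468 —(−1)→ 467
467 —HB5→ 3·5^3 + 3·5^2 + 3·5 + 2 —bump→ 3·6^3 + 3·6^2 + 3·6 + 2 = 776 —(−1)→ 775
775 —HB6→ 3·6^3 + 3·6^2 + 3·6 + 1 —bump→ 3·7^3 + 3·7^2 + 3·7 + 1 = 1198 —(−1)→ 1197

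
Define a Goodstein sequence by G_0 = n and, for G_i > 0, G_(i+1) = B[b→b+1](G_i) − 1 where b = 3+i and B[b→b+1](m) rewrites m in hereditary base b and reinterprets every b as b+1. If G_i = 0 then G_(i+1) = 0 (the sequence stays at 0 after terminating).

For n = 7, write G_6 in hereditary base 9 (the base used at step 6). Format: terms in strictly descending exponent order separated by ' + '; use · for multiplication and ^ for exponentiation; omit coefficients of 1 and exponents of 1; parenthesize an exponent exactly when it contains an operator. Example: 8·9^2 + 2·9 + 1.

9

G_0=7  [base 3] 2·3 + 1  →[3↦4]→  2·4 + 1 = 9  −1 ⇒ G_1=8
G_1=8  [base 4] 2·4  →[4↦5]→  2·5 = 10  −1 ⇒ G_2=9
G_2=9  [base 5] 5 + 4  →[5↦6]→  6 + 4 = 10  −1 ⇒ G_3=9
G_3=9  [base 6] 6 + 3  →[6↦7]→  7 + 3 = 10  −1 ⇒ G_4=9
G_4=9  [base 7] 7 + 2  →[7↦8]→  8 + 2 = 10  −1 ⇒ G_5=9
G_5=9  [base 8] 8 + 1  →[8↦9]→  9 + 1 = 10  −1 ⇒ G_6=9
G_6=9  [base 9] 9  →[9↦10]→  10 = 10  −1 ⇒ G_7=9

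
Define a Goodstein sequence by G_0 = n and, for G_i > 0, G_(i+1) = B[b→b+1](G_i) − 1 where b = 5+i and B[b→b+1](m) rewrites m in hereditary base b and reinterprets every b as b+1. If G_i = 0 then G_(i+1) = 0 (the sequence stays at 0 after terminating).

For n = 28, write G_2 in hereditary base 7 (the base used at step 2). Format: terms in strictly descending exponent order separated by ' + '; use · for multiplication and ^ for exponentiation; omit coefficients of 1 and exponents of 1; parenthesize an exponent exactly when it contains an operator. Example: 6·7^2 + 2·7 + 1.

7^2 + 1

base 5: 28 = 5^2 + 3; at 6: 6^2 + 3 = 39; next = 38
base 6: 38 = 6^2 + 2; at 7: 7^2 + 2 = 51; next = 50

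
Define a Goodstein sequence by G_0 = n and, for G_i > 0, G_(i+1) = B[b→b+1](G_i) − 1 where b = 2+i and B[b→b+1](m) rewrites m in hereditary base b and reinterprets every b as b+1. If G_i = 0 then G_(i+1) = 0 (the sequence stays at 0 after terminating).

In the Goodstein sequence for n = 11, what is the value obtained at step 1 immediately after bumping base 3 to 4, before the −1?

i=0: 11 = 2^(2 + 1) + 2 + 1 (b=2); 2→3: 3^(3 + 1) + 3 + 1 = 85; 85−1 = 84
i=1: 84 = 3^(3 + 1) + 3 (b=3); 3→4: 4^(4 + 1) + 4 = 1028; 1028−1 = 1027

1028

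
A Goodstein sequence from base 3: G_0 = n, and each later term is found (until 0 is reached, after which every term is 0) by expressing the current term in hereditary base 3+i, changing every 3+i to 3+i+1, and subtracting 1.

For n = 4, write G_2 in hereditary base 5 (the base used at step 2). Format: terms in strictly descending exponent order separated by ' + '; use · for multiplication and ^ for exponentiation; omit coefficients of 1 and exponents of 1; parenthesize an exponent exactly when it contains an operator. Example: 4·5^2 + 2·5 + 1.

4

4 —HB3→ 3 + 1 —bump→ 4 + 1 = 5 —(−1)→ 4
4 —HB4→ 4 —bump→ 5 = 5 —(−1)→ 4
4 —HB5→ 4 —bump→ 4 = 4 —(−1)→ 3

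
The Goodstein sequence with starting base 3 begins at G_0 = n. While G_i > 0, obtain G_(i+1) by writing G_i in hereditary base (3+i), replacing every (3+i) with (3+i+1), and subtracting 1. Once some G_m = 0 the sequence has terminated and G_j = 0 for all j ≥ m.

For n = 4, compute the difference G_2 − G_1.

0

G_0 = 4. HB_3(4) = 3 + 1. Bump = 5. G_1 = 4.
G_1 = 4. HB_4(4) = 4. Bump = 5. G_2 = 4.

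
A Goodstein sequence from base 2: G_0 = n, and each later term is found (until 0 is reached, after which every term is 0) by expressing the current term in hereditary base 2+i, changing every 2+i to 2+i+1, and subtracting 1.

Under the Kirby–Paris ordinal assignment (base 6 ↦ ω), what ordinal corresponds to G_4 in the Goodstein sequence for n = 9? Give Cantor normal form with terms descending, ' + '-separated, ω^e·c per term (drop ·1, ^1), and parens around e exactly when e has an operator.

step 0: 9 = 2^(2 + 1) + 1; sub 3 for 2: 3^(3 + 1) + 1; = 82; G_1 = 82−1 = 81
step 1: 81 = 3^(3 + 1); sub 4 for 3: 4^(4 + 1); = 1024; G_2 = 1024−1 = 1023
step 2: 1023 = 3·4^4 + 3·4^3 + 3·4^2 + 3·4 + 3; sub 5 for 4: 3·5^5 + 3·5^3 + 3·5^2 + 3·5 + 3; = 9843; G_3 = 9843−1 = 9842
step 3: 9842 = 3·5^5 + 3·5^3 + 3·5^2 + 3·5 + 2; sub 6 for 5: 3·6^6 + 3·6^3 + 3·6^2 + 3·6 + 2; = 140744; G_4 = 140744−1 = 140743
step 4: 140743 = 3·6^6 + 3·6^3 + 3·6^2 + 3·6 + 1; sub 7 for 6: 3·7^7 + 3·7^3 + 3·7^2 + 3·7 + 1; = 2471827; G_5 = 2471827−1 = 2471826

ω^ω·3 + ω^3·3 + ω^2·3 + ω·3 + 1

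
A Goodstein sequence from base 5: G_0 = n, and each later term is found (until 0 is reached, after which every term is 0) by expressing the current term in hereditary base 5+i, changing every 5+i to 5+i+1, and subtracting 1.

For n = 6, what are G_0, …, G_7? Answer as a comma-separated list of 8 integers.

6, 6, 6, 5, 4, 3, 2, 1

G_0 = 6. HB_5(6) = 5 + 1. Bump = 7. G_1 = 6.
G_1 = 6. HB_6(6) = 6. Bump = 7. G_2 = 6.
G_2 = 6. HB_7(6) = 6. Bump = 6. G_3 = 5.
G_3 = 5. HB_8(5) = 5. Bump = 5. G_4 = 4.
G_4 = 4. HB_9(4) = 4. Bump = 4. G_5 = 3.
G_5 = 3. HB_10(3) = 3. Bump = 3. G_6 = 2.
G_6 = 2. HB_11(2) = 2. Bump = 2. G_7 = 1.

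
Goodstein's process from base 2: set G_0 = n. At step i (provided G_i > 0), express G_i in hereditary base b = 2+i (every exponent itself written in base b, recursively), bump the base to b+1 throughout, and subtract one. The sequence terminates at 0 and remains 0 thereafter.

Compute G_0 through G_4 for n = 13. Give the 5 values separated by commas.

base 2: 13 = 2^(2 + 1) + 2^2 + 1; at 3: 3^(3 + 1) + 3^3 + 1 = 109; next = 108
base 3: 108 = 3^(3 + 1) + 3^3; at 4: 4^(4 + 1) + 4^4 = 1280; next = 1279
base 4: 1279 = 4^(4 + 1) + 3·4^3 + 3·4^2 + 3·4 + 3; at 5: 5^(5 + 1) + 3·5^3 + 3·5^2 + 3·5 + 3 = 16093; next = 16092
base 5: 16092 = 5^(5 + 1) + 3·5^3 + 3·5^2 + 3·5 + 2; at 6: 6^(6 + 1) + 3·6^3 + 3·6^2 + 3·6 + 2 = 280712; next = 280711

13, 108, 1279, 16092, 280711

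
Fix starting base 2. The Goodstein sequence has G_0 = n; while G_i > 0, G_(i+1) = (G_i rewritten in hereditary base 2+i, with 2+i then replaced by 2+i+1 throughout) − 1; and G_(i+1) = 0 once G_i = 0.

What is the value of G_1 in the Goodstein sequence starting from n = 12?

12 —HB2→ 2^(2 + 1) + 2^2 —bump→ 3^(3 + 1) + 3^3 = 108 —(−1)→ 107
107 —HB3→ 3^(3 + 1) + 2·3^2 + 2·3 + 2 —bump→ 4^(4 + 1) + 2·4^2 + 2·4 + 2 = 1066 —(−1)→ 1065

107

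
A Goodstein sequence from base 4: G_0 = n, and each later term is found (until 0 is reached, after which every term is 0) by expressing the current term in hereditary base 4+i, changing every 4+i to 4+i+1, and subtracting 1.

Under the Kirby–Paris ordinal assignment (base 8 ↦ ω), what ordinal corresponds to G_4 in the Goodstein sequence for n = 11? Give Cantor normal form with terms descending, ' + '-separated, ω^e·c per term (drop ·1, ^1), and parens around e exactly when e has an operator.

ω + 7

i=0: 11 = 2·4 + 3 (b=4); 4→5: 2·5 + 3 = 13; 13−1 = 12
i=1: 12 = 2·5 + 2 (b=5); 5→6: 2·6 + 2 = 14; 14−1 = 13
i=2: 13 = 2·6 + 1 (b=6); 6→7: 2·7 + 1 = 15; 15−1 = 14
i=3: 14 = 2·7 (b=7); 7→8: 2·8 = 16; 16−1 = 15
i=4: 15 = 8 + 7 (b=8); 8→9: 9 + 7 = 16; 16−1 = 15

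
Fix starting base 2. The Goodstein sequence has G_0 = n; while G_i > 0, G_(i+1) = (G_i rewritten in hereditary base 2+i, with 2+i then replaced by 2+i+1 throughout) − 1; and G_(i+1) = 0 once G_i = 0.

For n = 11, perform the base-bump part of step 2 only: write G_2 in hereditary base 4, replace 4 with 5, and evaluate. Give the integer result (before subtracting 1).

15628

G_0=11  [base 2] 2^(2 + 1) + 2 + 1  →[2↦3]→  3^(3 + 1) + 3 + 1 = 85  −1 ⇒ G_1=84
G_1=84  [base 3] 3^(3 + 1) + 3  →[3↦4]→  4^(4 + 1) + 4 = 1028  −1 ⇒ G_2=1027
G_2=1027  [base 4] 4^(4 + 1) + 3  →[4↦5]→  5^(5 + 1) + 3 = 15628  −1 ⇒ G_3=15627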